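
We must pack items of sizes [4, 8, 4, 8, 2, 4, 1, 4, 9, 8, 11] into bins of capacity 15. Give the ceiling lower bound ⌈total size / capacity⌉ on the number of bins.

5

Total size = 4 + 8 + 4 + 8 + 2 + 4 + 1 + 4 + 9 + 8 + 11 = 63.
⌈63 / 15⌉ = 5.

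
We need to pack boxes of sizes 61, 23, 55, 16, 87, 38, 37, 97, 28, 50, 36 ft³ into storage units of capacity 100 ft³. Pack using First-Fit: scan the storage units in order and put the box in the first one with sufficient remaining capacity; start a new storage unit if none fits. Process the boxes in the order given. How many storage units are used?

Put 61 ft³ in storage unit 1; 39 ft³ remain.
Put 23 ft³ in storage unit 1; 16 ft³ remain.
Put 55 ft³ in storage unit 2; 45 ft³ remain.
Put 16 ft³ in storage unit 1; 0 ft³ remain.
Put 87 ft³ in storage unit 3; 13 ft³ remain.
Put 38 ft³ in storage unit 2; 7 ft³ remain.
Put 37 ft³ in storage unit 4; 63 ft³ remain.
Put 97 ft³ in storage unit 5; 3 ft³ remain.
Put 28 ft³ in storage unit 4; 35 ft³ remain.
Put 50 ft³ in storage unit 6; 50 ft³ remain.
Put 36 ft³ in storage unit 6; 14 ft³ remain.

6 storage units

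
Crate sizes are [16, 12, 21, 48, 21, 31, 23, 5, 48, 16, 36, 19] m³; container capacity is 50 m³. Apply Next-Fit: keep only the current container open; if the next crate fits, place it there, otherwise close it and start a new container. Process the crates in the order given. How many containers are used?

9 containers

16 m³ → container 1 (remaining 34 m³)
12 m³ → container 1 (remaining 22 m³)
21 m³ → container 1 (remaining 1 m³)
48 m³ → container 2 (remaining 2 m³)
21 m³ → container 3 (remaining 29 m³)
31 m³ → container 4 (remaining 19 m³)
23 m³ → container 5 (remaining 27 m³)
5 m³ → container 5 (remaining 22 m³)
48 m³ → container 6 (remaining 2 m³)
16 m³ → container 7 (remaining 34 m³)
36 m³ → container 8 (remaining 14 m³)
19 m³ → container 9 (remaining 31 m³)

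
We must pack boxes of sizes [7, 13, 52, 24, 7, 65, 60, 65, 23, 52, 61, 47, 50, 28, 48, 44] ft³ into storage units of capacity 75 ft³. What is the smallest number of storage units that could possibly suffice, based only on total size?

9 storage units

Total size = 7 + 13 + 52 + 24 + 7 + 65 + 60 + 65 + 23 + 52 + 61 + 47 + 50 + 28 + 48 + 44 = 646 ft³.
⌈646 / 75⌉ = 9.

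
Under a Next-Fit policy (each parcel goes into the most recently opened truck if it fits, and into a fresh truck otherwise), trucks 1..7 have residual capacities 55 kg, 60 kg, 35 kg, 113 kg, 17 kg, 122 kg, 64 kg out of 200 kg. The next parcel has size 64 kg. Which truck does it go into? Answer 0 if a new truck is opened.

7

Next-Fit only looks at truck 7, which has 64 kg free.
64 kg fits there.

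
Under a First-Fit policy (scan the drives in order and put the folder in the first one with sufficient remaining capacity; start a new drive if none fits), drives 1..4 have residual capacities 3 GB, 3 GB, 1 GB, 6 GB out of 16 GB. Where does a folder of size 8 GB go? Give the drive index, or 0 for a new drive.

No drive has ≥ 8 GB free, so a new drive is opened.

0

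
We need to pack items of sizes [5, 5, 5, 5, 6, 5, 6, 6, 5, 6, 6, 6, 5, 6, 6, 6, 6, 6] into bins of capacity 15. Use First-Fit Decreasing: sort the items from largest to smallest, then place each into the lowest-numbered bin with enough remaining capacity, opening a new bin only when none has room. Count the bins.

8 bins

Sorted descending: 6, 6, 6, 6, 6, 6, 6, 6, 6, 6, 6, 5, 5, 5, 5, 5, 5, 5.
6 → bin 1 (remaining 9)
6 → bin 1 (remaining 3)
6 → bin 2 (remaining 9)
6 → bin 2 (remaining 3)
6 → bin 3 (remaining 9)
6 → bin 3 (remaining 3)
6 → bin 4 (remaining 9)
6 → bin 4 (remaining 3)
6 → bin 5 (remaining 9)
6 → bin 5 (remaining 3)
6 → bin 6 (remaining 9)
5 → bin 6 (remaining 4)
5 → bin 7 (remaining 10)
5 → bin 7 (remaining 5)
5 → bin 7 (remaining 0)
5 → bin 8 (remaining 10)
5 → bin 8 (remaining 5)
5 → bin 8 (remaining 0)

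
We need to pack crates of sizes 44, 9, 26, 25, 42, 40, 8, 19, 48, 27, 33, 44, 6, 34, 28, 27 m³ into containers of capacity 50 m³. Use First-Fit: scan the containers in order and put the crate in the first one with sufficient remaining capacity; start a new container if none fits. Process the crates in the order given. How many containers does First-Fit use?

44 m³ → container 1 (remaining 6 m³)
9 m³ → container 2 (remaining 41 m³)
26 m³ → container 2 (remaining 15 m³)
25 m³ → container 3 (remaining 25 m³)
42 m³ → container 4 (remaining 8 m³)
40 m³ → container 5 (remaining 10 m³)
8 m³ → container 2 (remaining 7 m³)
19 m³ → container 3 (remaining 6 m³)
48 m³ → container 6 (remaining 2 m³)
27 m³ → container 7 (remaining 23 m³)
33 m³ → container 8 (remaining 17 m³)
44 m³ → container 9 (remaining 6 m³)
6 m³ → container 1 (remaining 0 m³)
34 m³ → container 10 (remaining 16 m³)
28 m³ → container 11 (remaining 22 m³)
27 m³ → container 12 (remaining 23 m³)
Final containers: [44,6] [9,26,8] [25,19] [42] [40] [48] [27] [33] [44] [34] [28] [27].

12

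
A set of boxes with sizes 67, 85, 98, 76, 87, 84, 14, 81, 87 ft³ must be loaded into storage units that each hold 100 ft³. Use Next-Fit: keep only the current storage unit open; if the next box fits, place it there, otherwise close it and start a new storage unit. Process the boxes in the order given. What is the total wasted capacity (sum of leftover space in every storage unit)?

121

storage unit 1: place 67 ft³, 33 ft³ left
storage unit 2: place 85 ft³, 15 ft³ left
storage unit 3: place 98 ft³, 2 ft³ left
storage unit 4: place 76 ft³, 24 ft³ left
storage unit 5: place 87 ft³, 13 ft³ left
storage unit 6: place 84 ft³, 16 ft³ left
storage unit 6: place 14 ft³, 2 ft³ left
storage unit 7: place 81 ft³, 19 ft³ left
storage unit 8: place 87 ft³, 13 ft³ left
8 storage units × 100 ft³ = 800 ft³; used 679 ft³; unused 121 ft³.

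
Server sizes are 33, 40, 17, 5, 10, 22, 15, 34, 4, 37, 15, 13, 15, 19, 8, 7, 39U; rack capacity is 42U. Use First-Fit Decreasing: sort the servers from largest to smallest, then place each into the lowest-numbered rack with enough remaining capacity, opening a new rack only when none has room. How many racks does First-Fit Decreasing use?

9

Sorted descending: 40, 39, 37, 34, 33, 22, 19, 17, 15, 15, 15, 13, 10, 8, 7, 5, 4.
40U → rack 1 (remaining 2U)
39U → rack 2 (remaining 3U)
37U → rack 3 (remaining 5U)
34U → rack 4 (remaining 8U)
33U → rack 5 (remaining 9U)
22U → rack 6 (remaining 20U)
19U → rack 6 (remaining 1U)
17U → rack 7 (remaining 25U)
15U → rack 7 (remaining 10U)
15U → rack 8 (remaining 27U)
15U → rack 8 (remaining 12U)
13U → rack 9 (remaining 29U)
10U → rack 7 (remaining 0U)
8U → rack 4 (remaining 0U)
7U → rack 5 (remaining 2U)
5U → rack 3 (remaining 0U)
4U → rack 8 (remaining 8U)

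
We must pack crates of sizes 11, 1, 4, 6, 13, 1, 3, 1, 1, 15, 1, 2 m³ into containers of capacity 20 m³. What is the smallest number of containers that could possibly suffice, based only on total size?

3

Total size = 11 + 1 + 4 + 6 + 13 + 1 + 3 + 1 + 1 + 15 + 1 + 2 = 59 m³.
⌈59 / 20⌉ = 3.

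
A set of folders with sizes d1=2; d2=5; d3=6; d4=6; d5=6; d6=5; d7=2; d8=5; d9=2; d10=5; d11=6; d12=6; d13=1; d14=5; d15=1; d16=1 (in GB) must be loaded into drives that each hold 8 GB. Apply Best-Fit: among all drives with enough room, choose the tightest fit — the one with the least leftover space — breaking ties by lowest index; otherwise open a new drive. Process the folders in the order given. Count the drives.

10 drives

Put d1 (2 GB) in drive 1; 6 GB remain.
Put d2 (5 GB) in drive 1; 1 GB remain.
Put d3 (6 GB) in drive 2; 2 GB remain.
Put d4 (6 GB) in drive 3; 2 GB remain.
Put d5 (6 GB) in drive 4; 2 GB remain.
Put d6 (5 GB) in drive 5; 3 GB remain.
Put d7 (2 GB) in drive 2; 0 GB remain.
Put d8 (5 GB) in drive 6; 3 GB remain.
Put d9 (2 GB) in drive 3; 0 GB remain.
Put d10 (5 GB) in drive 7; 3 GB remain.
Put d11 (6 GB) in drive 8; 2 GB remain.
Put d12 (6 GB) in drive 9; 2 GB remain.
Put d13 (1 GB) in drive 1; 0 GB remain.
Put d14 (5 GB) in drive 10; 3 GB remain.
Put d15 (1 GB) in drive 4; 1 GB remain.
Put d16 (1 GB) in drive 4; 0 GB remain.
Final drives: [2,5,1] [6,2] [6,2] [6,1,1] [5] [5] [5] [6] [6] [5].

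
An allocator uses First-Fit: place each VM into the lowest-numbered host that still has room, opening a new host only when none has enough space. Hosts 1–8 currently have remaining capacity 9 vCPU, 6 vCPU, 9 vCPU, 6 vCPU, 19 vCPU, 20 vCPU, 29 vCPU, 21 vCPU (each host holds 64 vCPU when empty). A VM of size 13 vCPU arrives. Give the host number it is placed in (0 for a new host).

Hosts with room: host 5 (19 vCPU), host 6 (20 vCPU), host 7 (29 vCPU), host 8 (21 vCPU).
The first with room is host 5.

5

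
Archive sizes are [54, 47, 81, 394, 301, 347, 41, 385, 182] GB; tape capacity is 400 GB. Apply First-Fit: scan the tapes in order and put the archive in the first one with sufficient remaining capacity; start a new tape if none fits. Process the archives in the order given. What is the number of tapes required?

6 tapes

Put 54 GB in tape 1; 346 GB remain.
Put 47 GB in tape 1; 299 GB remain.
Put 81 GB in tape 1; 218 GB remain.
Put 394 GB in tape 2; 6 GB remain.
Put 301 GB in tape 3; 99 GB remain.
Put 347 GB in tape 4; 53 GB remain.
Put 41 GB in tape 1; 177 GB remain.
Put 385 GB in tape 5; 15 GB remain.
Put 182 GB in tape 6; 218 GB remain.
Final tapes: [54,47,81,41] [394] [301] [347] [385] [182].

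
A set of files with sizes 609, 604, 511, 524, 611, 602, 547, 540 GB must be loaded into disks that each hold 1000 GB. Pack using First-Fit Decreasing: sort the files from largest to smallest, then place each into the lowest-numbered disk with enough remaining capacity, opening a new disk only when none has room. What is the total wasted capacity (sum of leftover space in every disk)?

Sorted descending: 611, 609, 604, 602, 547, 540, 524, 511.
Put 611 GB in disk 1; 389 GB remain.
Put 609 GB in disk 2; 391 GB remain.
Put 604 GB in disk 3; 396 GB remain.
Put 602 GB in disk 4; 398 GB remain.
Put 547 GB in disk 5; 453 GB remain.
Put 540 GB in disk 6; 460 GB remain.
Put 524 GB in disk 7; 476 GB remain.
Put 511 GB in disk 8; 489 GB remain.
8 disks × 1000 GB = 8000 GB; used 4548 GB; unused 3452 GB.

3452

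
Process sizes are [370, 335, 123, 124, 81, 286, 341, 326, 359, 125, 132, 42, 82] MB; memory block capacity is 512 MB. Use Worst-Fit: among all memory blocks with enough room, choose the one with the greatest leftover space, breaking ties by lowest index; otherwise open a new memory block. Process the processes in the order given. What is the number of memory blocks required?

370 MB → memory block 1 (remaining 142 MB)
335 MB → memory block 2 (remaining 177 MB)
123 MB → memory block 2 (remaining 54 MB)
124 MB → memory block 1 (remaining 18 MB)
81 MB → memory block 3 (remaining 431 MB)
286 MB → memory block 3 (remaining 145 MB)
341 MB → memory block 4 (remaining 171 MB)
326 MB → memory block 5 (remaining 186 MB)
359 MB → memory block 6 (remaining 153 MB)
125 MB → memory block 5 (remaining 61 MB)
132 MB → memory block 4 (remaining 39 MB)
42 MB → memory block 6 (remaining 111 MB)
82 MB → memory block 3 (remaining 63 MB)

6 memory blocks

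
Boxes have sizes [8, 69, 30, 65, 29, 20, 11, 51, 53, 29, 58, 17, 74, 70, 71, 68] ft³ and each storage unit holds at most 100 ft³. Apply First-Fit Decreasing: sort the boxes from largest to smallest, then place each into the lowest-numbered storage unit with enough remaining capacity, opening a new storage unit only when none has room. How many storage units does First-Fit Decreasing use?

Sorted descending: 74, 71, 70, 69, 68, 65, 58, 53, 51, 30, 29, 29, 20, 17, 11, 8.
74 ft³ → storage unit 1 (remaining 26 ft³)
71 ft³ → storage unit 2 (remaining 29 ft³)
70 ft³ → storage unit 3 (remaining 30 ft³)
69 ft³ → storage unit 4 (remaining 31 ft³)
68 ft³ → storage unit 5 (remaining 32 ft³)
65 ft³ → storage unit 6 (remaining 35 ft³)
58 ft³ → storage unit 7 (remaining 42 ft³)
53 ft³ → storage unit 8 (remaining 47 ft³)
51 ft³ → storage unit 9 (remaining 49 ft³)
30 ft³ → storage unit 3 (remaining 0 ft³)
29 ft³ → storage unit 2 (remaining 0 ft³)
29 ft³ → storage unit 4 (remaining 2 ft³)
20 ft³ → storage unit 1 (remaining 6 ft³)
17 ft³ → storage unit 5 (remaining 15 ft³)
11 ft³ → storage unit 5 (remaining 4 ft³)
8 ft³ → storage unit 6 (remaining 27 ft³)
Final storage units: [74,20] [71,29] [70,30] [69,29] [68,17,11] [65,8] [58] [53] [51].

9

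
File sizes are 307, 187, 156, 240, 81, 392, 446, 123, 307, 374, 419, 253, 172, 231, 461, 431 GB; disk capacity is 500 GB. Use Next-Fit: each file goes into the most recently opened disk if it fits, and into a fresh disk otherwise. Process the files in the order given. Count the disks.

11

disk 1: place 307 GB, 193 GB left
disk 1: place 187 GB, 6 GB left
disk 2: place 156 GB, 344 GB left
disk 2: place 240 GB, 104 GB left
disk 2: place 81 GB, 23 GB left
disk 3: place 392 GB, 108 GB left
disk 4: place 446 GB, 54 GB left
disk 5: place 123 GB, 377 GB left
disk 5: place 307 GB, 70 GB left
disk 6: place 374 GB, 126 GB left
disk 7: place 419 GB, 81 GB left
disk 8: place 253 GB, 247 GB left
disk 8: place 172 GB, 75 GB left
disk 9: place 231 GB, 269 GB left
disk 10: place 461 GB, 39 GB left
disk 11: place 431 GB, 69 GB left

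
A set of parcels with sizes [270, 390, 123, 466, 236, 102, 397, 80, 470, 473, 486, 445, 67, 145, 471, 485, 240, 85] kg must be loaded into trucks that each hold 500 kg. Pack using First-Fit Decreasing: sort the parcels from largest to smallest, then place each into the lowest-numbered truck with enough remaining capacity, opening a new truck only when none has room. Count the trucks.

Sorted descending: 486, 485, 473, 471, 470, 466, 445, 397, 390, 270, 240, 236, 145, 123, 102, 85, 80, 67.
486 kg → truck 1 (remaining 14 kg)
485 kg → truck 2 (remaining 15 kg)
473 kg → truck 3 (remaining 27 kg)
471 kg → truck 4 (remaining 29 kg)
470 kg → truck 5 (remaining 30 kg)
466 kg → truck 6 (remaining 34 kg)
445 kg → truck 7 (remaining 55 kg)
397 kg → truck 8 (remaining 103 kg)
390 kg → truck 9 (remaining 110 kg)
270 kg → truck 10 (remaining 230 kg)
240 kg → truck 11 (remaining 260 kg)
236 kg → truck 11 (remaining 24 kg)
145 kg → truck 10 (remaining 85 kg)
123 kg → truck 12 (remaining 377 kg)
102 kg → truck 8 (remaining 1 kg)
85 kg → truck 9 (remaining 25 kg)
80 kg → truck 10 (remaining 5 kg)
67 kg → truck 12 (remaining 310 kg)

12 trucks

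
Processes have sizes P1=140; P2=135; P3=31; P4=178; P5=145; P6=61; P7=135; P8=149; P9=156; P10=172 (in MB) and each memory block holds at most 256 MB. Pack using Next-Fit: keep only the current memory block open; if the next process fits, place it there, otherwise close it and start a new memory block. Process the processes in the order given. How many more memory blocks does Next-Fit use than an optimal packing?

0

Next-Fit: [140] [135,31] [178] [145,61] [135] [149] [156] [172] → 8 memory blocks.
8 processes exceed 128 MB (half the capacity), and no two of those can share a memory block, so at least 8 memory blocks are needed.
So 8 is already optimal.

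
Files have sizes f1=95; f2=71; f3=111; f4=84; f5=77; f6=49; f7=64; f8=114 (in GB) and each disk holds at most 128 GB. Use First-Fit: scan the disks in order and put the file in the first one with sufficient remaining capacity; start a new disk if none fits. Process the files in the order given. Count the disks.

f1 (95 GB) → disk 1 (remaining 33 GB)
f2 (71 GB) → disk 2 (remaining 57 GB)
f3 (111 GB) → disk 3 (remaining 17 GB)
f4 (84 GB) → disk 4 (remaining 44 GB)
f5 (77 GB) → disk 5 (remaining 51 GB)
f6 (49 GB) → disk 2 (remaining 8 GB)
f7 (64 GB) → disk 6 (remaining 64 GB)
f8 (114 GB) → disk 7 (remaining 14 GB)
Final disks: [95] [71,49] [111] [84] [77] [64] [114].

7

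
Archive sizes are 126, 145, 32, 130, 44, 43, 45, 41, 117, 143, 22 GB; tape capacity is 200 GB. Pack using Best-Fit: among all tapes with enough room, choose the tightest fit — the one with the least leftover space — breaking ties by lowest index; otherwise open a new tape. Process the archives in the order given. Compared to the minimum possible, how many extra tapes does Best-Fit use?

Best-Fit: [126,43] [145,32,22] [130,44] [45,41] [117] [143] → 6 tapes.
Total size 888 GB; any packing needs at least ⌈888/200⌉ = 5 tapes.
An optimal packing achieves that bound: [145,45] [143,44] [130,43,22] [126,41,32] [117] → 5 tapes.
Excess: 6 − 5 = 1.

1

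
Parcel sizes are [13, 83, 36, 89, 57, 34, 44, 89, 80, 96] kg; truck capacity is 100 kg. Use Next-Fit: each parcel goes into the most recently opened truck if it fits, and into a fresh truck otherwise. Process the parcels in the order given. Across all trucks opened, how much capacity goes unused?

Put 13 kg in truck 1; 87 kg remain.
Put 83 kg in truck 1; 4 kg remain.
Put 36 kg in truck 2; 64 kg remain.
Put 89 kg in truck 3; 11 kg remain.
Put 57 kg in truck 4; 43 kg remain.
Put 34 kg in truck 4; 9 kg remain.
Put 44 kg in truck 5; 56 kg remain.
Put 89 kg in truck 6; 11 kg remain.
Put 80 kg in truck 7; 20 kg remain.
Put 96 kg in truck 8; 4 kg remain.
8 trucks × 100 kg = 800 kg; used 621 kg; unused 179 kg.

179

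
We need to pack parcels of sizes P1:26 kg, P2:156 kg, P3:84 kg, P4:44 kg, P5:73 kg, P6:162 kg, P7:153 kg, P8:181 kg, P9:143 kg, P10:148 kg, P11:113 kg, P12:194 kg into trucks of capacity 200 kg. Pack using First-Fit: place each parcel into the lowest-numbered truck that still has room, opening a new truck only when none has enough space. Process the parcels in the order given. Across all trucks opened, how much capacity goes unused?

323

P1 (26 kg) → truck 1 (remaining 174 kg)
P2 (156 kg) → truck 1 (remaining 18 kg)
P3 (84 kg) → truck 2 (remaining 116 kg)
P4 (44 kg) → truck 2 (remaining 72 kg)
P5 (73 kg) → truck 3 (remaining 127 kg)
P6 (162 kg) → truck 4 (remaining 38 kg)
P7 (153 kg) → truck 5 (remaining 47 kg)
P8 (181 kg) → truck 6 (remaining 19 kg)
P9 (143 kg) → truck 7 (remaining 57 kg)
P10 (148 kg) → truck 8 (remaining 52 kg)
P11 (113 kg) → truck 3 (remaining 14 kg)
P12 (194 kg) → truck 9 (remaining 6 kg)
9 trucks × 200 kg = 1800 kg; used 1477 kg; unused 323 kg.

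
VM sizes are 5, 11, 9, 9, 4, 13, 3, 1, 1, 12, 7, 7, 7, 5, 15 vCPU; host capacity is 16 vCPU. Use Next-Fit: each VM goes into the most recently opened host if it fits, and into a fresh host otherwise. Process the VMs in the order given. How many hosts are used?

8 hosts

5 vCPU → host 1 (remaining 11 vCPU)
11 vCPU → host 1 (remaining 0 vCPU)
9 vCPU → host 2 (remaining 7 vCPU)
9 vCPU → host 3 (remaining 7 vCPU)
4 vCPU → host 3 (remaining 3 vCPU)
13 vCPU → host 4 (remaining 3 vCPU)
3 vCPU → host 4 (remaining 0 vCPU)
1 vCPU → host 5 (remaining 15 vCPU)
1 vCPU → host 5 (remaining 14 vCPU)
12 vCPU → host 5 (remaining 2 vCPU)
7 vCPU → host 6 (remaining 9 vCPU)
7 vCPU → host 6 (remaining 2 vCPU)
7 vCPU → host 7 (remaining 9 vCPU)
5 vCPU → host 7 (remaining 4 vCPU)
15 vCPU → host 8 (remaining 1 vCPU)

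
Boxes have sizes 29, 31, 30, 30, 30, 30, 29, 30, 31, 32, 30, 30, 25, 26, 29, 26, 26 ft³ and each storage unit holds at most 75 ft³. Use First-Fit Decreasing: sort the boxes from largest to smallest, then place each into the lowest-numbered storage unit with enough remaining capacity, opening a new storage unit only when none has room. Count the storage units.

9 storage units

Sorted descending: 32, 31, 31, 30, 30, 30, 30, 30, 30, 30, 29, 29, 29, 26, 26, 26, 25.
32 ft³ → storage unit 1 (remaining 43 ft³)
31 ft³ → storage unit 1 (remaining 12 ft³)
31 ft³ → storage unit 2 (remaining 44 ft³)
30 ft³ → storage unit 2 (remaining 14 ft³)
30 ft³ → storage unit 3 (remaining 45 ft³)
30 ft³ → storage unit 3 (remaining 15 ft³)
30 ft³ → storage unit 4 (remaining 45 ft³)
30 ft³ → storage unit 4 (remaining 15 ft³)
30 ft³ → storage unit 5 (remaining 45 ft³)
30 ft³ → storage unit 5 (remaining 15 ft³)
29 ft³ → storage unit 6 (remaining 46 ft³)
29 ft³ → storage unit 6 (remaining 17 ft³)
29 ft³ → storage unit 7 (remaining 46 ft³)
26 ft³ → storage unit 7 (remaining 20 ft³)
26 ft³ → storage unit 8 (remaining 49 ft³)
26 ft³ → storage unit 8 (remaining 23 ft³)
25 ft³ → storage unit 9 (remaining 50 ft³)
Final storage units: [32,31] [31,30] [30,30] [30,30] [30,30] [29,29] [29,26] [26,26] [25].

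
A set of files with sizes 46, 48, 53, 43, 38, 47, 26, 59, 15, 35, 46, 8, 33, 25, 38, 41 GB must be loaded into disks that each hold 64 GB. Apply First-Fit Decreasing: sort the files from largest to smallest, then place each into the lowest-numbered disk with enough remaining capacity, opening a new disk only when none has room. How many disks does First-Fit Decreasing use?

12

Sorted descending: 59, 53, 48, 47, 46, 46, 43, 41, 38, 38, 35, 33, 26, 25, 15, 8.
disk 1: place 59 GB, 5 GB left
disk 2: place 53 GB, 11 GB left
disk 3: place 48 GB, 16 GB left
disk 4: place 47 GB, 17 GB left
disk 5: place 46 GB, 18 GB left
disk 6: place 46 GB, 18 GB left
disk 7: place 43 GB, 21 GB left
disk 8: place 41 GB, 23 GB left
disk 9: place 38 GB, 26 GB left
disk 10: place 38 GB, 26 GB left
disk 11: place 35 GB, 29 GB left
disk 12: place 33 GB, 31 GB left
disk 9: place 26 GB, 0 GB left
disk 10: place 25 GB, 1 GB left
disk 3: place 15 GB, 1 GB left
disk 2: place 8 GB, 3 GB left
Final disks: [59] [53,8] [48,15] [47] [46] [46] [43] [41] [38,26] [38,25] [35] [33].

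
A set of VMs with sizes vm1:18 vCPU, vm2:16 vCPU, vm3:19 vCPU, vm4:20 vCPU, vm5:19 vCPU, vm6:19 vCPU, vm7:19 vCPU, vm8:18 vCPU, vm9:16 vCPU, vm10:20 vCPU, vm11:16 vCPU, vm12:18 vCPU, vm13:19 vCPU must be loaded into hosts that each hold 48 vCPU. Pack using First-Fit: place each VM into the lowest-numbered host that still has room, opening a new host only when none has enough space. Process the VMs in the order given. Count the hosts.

7 hosts

host 1: place vm1 (18 vCPU), 30 vCPU left
host 1: place vm2 (16 vCPU), 14 vCPU left
host 2: place vm3 (19 vCPU), 29 vCPU left
host 2: place vm4 (20 vCPU), 9 vCPU left
host 3: place vm5 (19 vCPU), 29 vCPU left
host 3: place vm6 (19 vCPU), 10 vCPU left
host 4: place vm7 (19 vCPU), 29 vCPU left
host 4: place vm8 (18 vCPU), 11 vCPU left
host 5: place vm9 (16 vCPU), 32 vCPU left
host 5: place vm10 (20 vCPU), 12 vCPU left
host 6: place vm11 (16 vCPU), 32 vCPU left
host 6: place vm12 (18 vCPU), 14 vCPU left
host 7: place vm13 (19 vCPU), 29 vCPU left
Final hosts: [18,16] [19,20] [19,19] [19,18] [16,20] [16,18] [19].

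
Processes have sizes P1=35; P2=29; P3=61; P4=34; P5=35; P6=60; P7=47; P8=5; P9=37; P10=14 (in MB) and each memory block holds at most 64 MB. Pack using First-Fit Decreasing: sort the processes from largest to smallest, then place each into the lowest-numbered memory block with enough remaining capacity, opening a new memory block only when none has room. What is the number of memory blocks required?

7 memory blocks

Sorted descending: 61, 60, 47, 37, 35, 35, 34, 29, 14, 5.
memory block 1: place 61 MB, 3 MB left
memory block 2: place 60 MB, 4 MB left
memory block 3: place 47 MB, 17 MB left
memory block 4: place 37 MB, 27 MB left
memory block 5: place 35 MB, 29 MB left
memory block 6: place 35 MB, 29 MB left
memory block 7: place 34 MB, 30 MB left
memory block 5: place 29 MB, 0 MB left
memory block 3: place 14 MB, 3 MB left
memory block 4: place 5 MB, 22 MB left
Final memory blocks: [61] [60] [47,14] [37,5] [35,29] [35] [34].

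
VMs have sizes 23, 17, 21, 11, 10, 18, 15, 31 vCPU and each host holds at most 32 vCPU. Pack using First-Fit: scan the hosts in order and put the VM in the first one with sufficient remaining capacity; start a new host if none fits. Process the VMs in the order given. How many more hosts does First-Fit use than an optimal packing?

First-Fit: [23] [17,11] [21,10] [18] [15] [31] → 6 hosts.
Total size 146 vCPU; any packing needs at least ⌈146/32⌉ = 5 hosts.
An optimal packing achieves that bound: [31] [23] [21,11] [18,10] [17,15] → 5 hosts.
Excess: 6 − 5 = 1.

1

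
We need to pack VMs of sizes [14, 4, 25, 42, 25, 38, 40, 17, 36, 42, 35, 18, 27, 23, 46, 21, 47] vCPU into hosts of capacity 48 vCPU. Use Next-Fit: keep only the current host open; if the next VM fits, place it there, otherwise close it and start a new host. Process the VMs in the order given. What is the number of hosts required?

14

Put 14 vCPU in host 1; 34 vCPU remain.
Put 4 vCPU in host 1; 30 vCPU remain.
Put 25 vCPU in host 1; 5 vCPU remain.
Put 42 vCPU in host 2; 6 vCPU remain.
Put 25 vCPU in host 3; 23 vCPU remain.
Put 38 vCPU in host 4; 10 vCPU remain.
Put 40 vCPU in host 5; 8 vCPU remain.
Put 17 vCPU in host 6; 31 vCPU remain.
Put 36 vCPU in host 7; 12 vCPU remain.
Put 42 vCPU in host 8; 6 vCPU remain.
Put 35 vCPU in host 9; 13 vCPU remain.
Put 18 vCPU in host 10; 30 vCPU remain.
Put 27 vCPU in host 10; 3 vCPU remain.
Put 23 vCPU in host 11; 25 vCPU remain.
Put 46 vCPU in host 12; 2 vCPU remain.
Put 21 vCPU in host 13; 27 vCPU remain.
Put 47 vCPU in host 14; 1 vCPU remain.
Final hosts: [14,4,25] [42] [25] [38] [40] [17] [36] [42] [35] [18,27] [23] [46] [21] [47].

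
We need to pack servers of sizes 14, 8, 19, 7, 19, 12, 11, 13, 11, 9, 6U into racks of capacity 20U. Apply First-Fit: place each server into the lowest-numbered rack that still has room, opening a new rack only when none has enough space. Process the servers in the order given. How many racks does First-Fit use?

8 racks

14U → rack 1 (remaining 6U)
8U → rack 2 (remaining 12U)
19U → rack 3 (remaining 1U)
7U → rack 2 (remaining 5U)
19U → rack 4 (remaining 1U)
12U → rack 5 (remaining 8U)
11U → rack 6 (remaining 9U)
13U → rack 7 (remaining 7U)
11U → rack 8 (remaining 9U)
9U → rack 6 (remaining 0U)
6U → rack 1 (remaining 0U)
Final racks: [14,6] [8,7] [19] [19] [12] [11,9] [13] [11].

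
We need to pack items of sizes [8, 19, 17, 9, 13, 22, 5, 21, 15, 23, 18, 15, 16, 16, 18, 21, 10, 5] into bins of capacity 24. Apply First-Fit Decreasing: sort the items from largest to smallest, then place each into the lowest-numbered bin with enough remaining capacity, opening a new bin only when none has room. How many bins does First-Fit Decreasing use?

Sorted descending: 23, 22, 21, 21, 19, 18, 18, 17, 16, 16, 15, 15, 13, 10, 9, 8, 5, 5.
23 → bin 1 (remaining 1)
22 → bin 2 (remaining 2)
21 → bin 3 (remaining 3)
21 → bin 4 (remaining 3)
19 → bin 5 (remaining 5)
18 → bin 6 (remaining 6)
18 → bin 7 (remaining 6)
17 → bin 8 (remaining 7)
16 → bin 9 (remaining 8)
16 → bin 10 (remaining 8)
15 → bin 11 (remaining 9)
15 → bin 12 (remaining 9)
13 → bin 13 (remaining 11)
10 → bin 13 (remaining 1)
9 → bin 11 (remaining 0)
8 → bin 9 (remaining 0)
5 → bin 5 (remaining 0)
5 → bin 6 (remaining 1)
Final bins: [23] [22] [21] [21] [19,5] [18,5] [18] [17] [16,8] [16] [15,9] [15] [13,10].

13 bins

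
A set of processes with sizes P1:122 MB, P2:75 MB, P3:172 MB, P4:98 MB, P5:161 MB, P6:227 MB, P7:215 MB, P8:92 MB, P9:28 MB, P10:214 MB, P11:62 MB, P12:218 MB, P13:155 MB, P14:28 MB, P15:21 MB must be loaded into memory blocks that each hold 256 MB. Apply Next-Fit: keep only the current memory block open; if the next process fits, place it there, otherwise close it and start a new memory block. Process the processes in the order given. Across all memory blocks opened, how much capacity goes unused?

928

memory block 1: place P1 (122 MB), 134 MB left
memory block 1: place P2 (75 MB), 59 MB left
memory block 2: place P3 (172 MB), 84 MB left
memory block 3: place P4 (98 MB), 158 MB left
memory block 4: place P5 (161 MB), 95 MB left
memory block 5: place P6 (227 MB), 29 MB left
memory block 6: place P7 (215 MB), 41 MB left
memory block 7: place P8 (92 MB), 164 MB left
memory block 7: place P9 (28 MB), 136 MB left
memory block 8: place P10 (214 MB), 42 MB left
memory block 9: place P11 (62 MB), 194 MB left
memory block 10: place P12 (218 MB), 38 MB left
memory block 11: place P13 (155 MB), 101 MB left
memory block 11: place P14 (28 MB), 73 MB left
memory block 11: place P15 (21 MB), 52 MB left
11 memory blocks × 256 MB = 2816 MB; used 1888 MB; unused 928 MB.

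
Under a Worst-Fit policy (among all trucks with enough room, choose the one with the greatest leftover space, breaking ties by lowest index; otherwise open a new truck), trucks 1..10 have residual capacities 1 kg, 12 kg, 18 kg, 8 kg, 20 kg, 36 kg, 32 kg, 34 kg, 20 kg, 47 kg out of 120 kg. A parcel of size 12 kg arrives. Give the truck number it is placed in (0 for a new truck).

Trucks with room: truck 2 (12 kg), truck 3 (18 kg), truck 5 (20 kg), truck 6 (36 kg), truck 7 (32 kg), truck 8 (34 kg), truck 9 (20 kg), truck 10 (47 kg).
Most room is truck 10 with 47 kg free.

10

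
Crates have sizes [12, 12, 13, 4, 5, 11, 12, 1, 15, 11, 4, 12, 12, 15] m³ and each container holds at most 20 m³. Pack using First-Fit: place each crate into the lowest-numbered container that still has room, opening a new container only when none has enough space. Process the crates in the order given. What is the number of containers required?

12 m³ → container 1 (remaining 8 m³)
12 m³ → container 2 (remaining 8 m³)
13 m³ → container 3 (remaining 7 m³)
4 m³ → container 1 (remaining 4 m³)
5 m³ → container 2 (remaining 3 m³)
11 m³ → container 4 (remaining 9 m³)
12 m³ → container 5 (remaining 8 m³)
1 m³ → container 1 (remaining 3 m³)
15 m³ → container 6 (remaining 5 m³)
11 m³ → container 7 (remaining 9 m³)
4 m³ → container 3 (remaining 3 m³)
12 m³ → container 8 (remaining 8 m³)
12 m³ → container 9 (remaining 8 m³)
15 m³ → container 10 (remaining 5 m³)
Final containers: [12,4,1] [12,5] [13,4] [11] [12] [15] [11] [12] [12] [15].

10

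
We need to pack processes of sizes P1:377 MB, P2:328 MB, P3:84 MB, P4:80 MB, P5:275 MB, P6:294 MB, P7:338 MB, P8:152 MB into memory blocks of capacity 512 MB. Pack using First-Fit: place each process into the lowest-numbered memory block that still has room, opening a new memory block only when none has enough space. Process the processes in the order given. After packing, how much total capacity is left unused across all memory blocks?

P1 (377 MB) → memory block 1 (remaining 135 MB)
P2 (328 MB) → memory block 2 (remaining 184 MB)
P3 (84 MB) → memory block 1 (remaining 51 MB)
P4 (80 MB) → memory block 2 (remaining 104 MB)
P5 (275 MB) → memory block 3 (remaining 237 MB)
P6 (294 MB) → memory block 4 (remaining 218 MB)
P7 (338 MB) → memory block 5 (remaining 174 MB)
P8 (152 MB) → memory block 3 (remaining 85 MB)
5 memory blocks × 512 MB = 2560 MB; used 1928 MB; unused 632 MB.

632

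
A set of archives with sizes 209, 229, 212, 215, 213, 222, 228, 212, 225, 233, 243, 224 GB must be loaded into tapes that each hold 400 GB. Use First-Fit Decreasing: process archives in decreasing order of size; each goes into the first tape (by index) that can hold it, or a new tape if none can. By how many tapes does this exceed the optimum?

First-Fit Decreasing: [243] [233] [229] [228] [225] [224] [222] [215] [213] [212] [212] [209] → 12 tapes.
12 archives exceed 200 GB (half the capacity), and no two of those can share a tape, so at least 12 tapes are needed.
So 12 is already optimal.

0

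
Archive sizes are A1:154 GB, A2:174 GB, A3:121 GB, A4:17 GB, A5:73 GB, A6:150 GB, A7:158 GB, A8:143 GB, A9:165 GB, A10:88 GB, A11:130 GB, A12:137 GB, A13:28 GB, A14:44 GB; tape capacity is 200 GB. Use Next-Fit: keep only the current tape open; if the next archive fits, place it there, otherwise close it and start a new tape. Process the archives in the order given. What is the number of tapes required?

12

A1 (154 GB) → tape 1 (remaining 46 GB)
A2 (174 GB) → tape 2 (remaining 26 GB)
A3 (121 GB) → tape 3 (remaining 79 GB)
A4 (17 GB) → tape 3 (remaining 62 GB)
A5 (73 GB) → tape 4 (remaining 127 GB)
A6 (150 GB) → tape 5 (remaining 50 GB)
A7 (158 GB) → tape 6 (remaining 42 GB)
A8 (143 GB) → tape 7 (remaining 57 GB)
A9 (165 GB) → tape 8 (remaining 35 GB)
A10 (88 GB) → tape 9 (remaining 112 GB)
A11 (130 GB) → tape 10 (remaining 70 GB)
A12 (137 GB) → tape 11 (remaining 63 GB)
A13 (28 GB) → tape 11 (remaining 35 GB)
A14 (44 GB) → tape 12 (remaining 156 GB)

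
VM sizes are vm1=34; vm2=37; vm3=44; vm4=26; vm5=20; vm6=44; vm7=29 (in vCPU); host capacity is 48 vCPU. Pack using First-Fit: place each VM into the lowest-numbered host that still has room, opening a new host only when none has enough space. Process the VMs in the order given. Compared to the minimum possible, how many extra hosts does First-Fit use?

0

First-Fit: [34] [37] [44] [26,20] [44] [29] → 6 hosts.
6 VMs exceed 24 vCPU (half the capacity), and no two of those can share a host, so at least 6 hosts are needed.
So 6 is already optimal.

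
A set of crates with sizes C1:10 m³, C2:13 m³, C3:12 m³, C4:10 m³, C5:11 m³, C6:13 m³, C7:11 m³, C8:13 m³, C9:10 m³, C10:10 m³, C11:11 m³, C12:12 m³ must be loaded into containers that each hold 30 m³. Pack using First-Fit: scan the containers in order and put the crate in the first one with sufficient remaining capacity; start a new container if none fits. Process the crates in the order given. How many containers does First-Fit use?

Put C1 (10 m³) in container 1; 20 m³ remain.
Put C2 (13 m³) in container 1; 7 m³ remain.
Put C3 (12 m³) in container 2; 18 m³ remain.
Put C4 (10 m³) in container 2; 8 m³ remain.
Put C5 (11 m³) in container 3; 19 m³ remain.
Put C6 (13 m³) in container 3; 6 m³ remain.
Put C7 (11 m³) in container 4; 19 m³ remain.
Put C8 (13 m³) in container 4; 6 m³ remain.
Put C9 (10 m³) in container 5; 20 m³ remain.
Put C10 (10 m³) in container 5; 10 m³ remain.
Put C11 (11 m³) in container 6; 19 m³ remain.
Put C12 (12 m³) in container 6; 7 m³ remain.

6 containers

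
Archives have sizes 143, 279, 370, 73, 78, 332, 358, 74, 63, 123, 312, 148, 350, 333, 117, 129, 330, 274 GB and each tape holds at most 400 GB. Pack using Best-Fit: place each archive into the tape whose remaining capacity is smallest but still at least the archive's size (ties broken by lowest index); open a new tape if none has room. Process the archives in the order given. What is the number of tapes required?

12

143 GB → tape 1 (remaining 257 GB)
279 GB → tape 2 (remaining 121 GB)
370 GB → tape 3 (remaining 30 GB)
73 GB → tape 2 (remaining 48 GB)
78 GB → tape 1 (remaining 179 GB)
332 GB → tape 4 (remaining 68 GB)
358 GB → tape 5 (remaining 42 GB)
74 GB → tape 1 (remaining 105 GB)
63 GB → tape 4 (remaining 5 GB)
123 GB → tape 6 (remaining 277 GB)
312 GB → tape 7 (remaining 88 GB)
148 GB → tape 6 (remaining 129 GB)
350 GB → tape 8 (remaining 50 GB)
333 GB → tape 9 (remaining 67 GB)
117 GB → tape 6 (remaining 12 GB)
129 GB → tape 10 (remaining 271 GB)
330 GB → tape 11 (remaining 70 GB)
274 GB → tape 12 (remaining 126 GB)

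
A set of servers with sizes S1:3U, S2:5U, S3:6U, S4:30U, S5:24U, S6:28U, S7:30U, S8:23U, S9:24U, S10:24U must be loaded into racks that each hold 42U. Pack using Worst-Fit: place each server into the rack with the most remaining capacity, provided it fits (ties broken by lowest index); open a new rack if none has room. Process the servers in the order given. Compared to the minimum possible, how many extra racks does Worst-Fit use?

Worst-Fit: [3,5,6,24] [30] [28] [30] [23] [24] [24] → 7 racks.
7 servers exceed 21U (half the capacity), and no two of those can share a rack, so at least 7 racks are needed.
So 7 is already optimal.

0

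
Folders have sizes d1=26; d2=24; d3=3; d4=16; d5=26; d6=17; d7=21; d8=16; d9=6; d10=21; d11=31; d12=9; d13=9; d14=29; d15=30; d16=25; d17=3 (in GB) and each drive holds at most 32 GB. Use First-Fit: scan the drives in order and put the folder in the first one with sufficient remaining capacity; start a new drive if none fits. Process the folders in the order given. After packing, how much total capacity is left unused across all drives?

d1 (26 GB) → drive 1 (remaining 6 GB)
d2 (24 GB) → drive 2 (remaining 8 GB)
d3 (3 GB) → drive 1 (remaining 3 GB)
d4 (16 GB) → drive 3 (remaining 16 GB)
d5 (26 GB) → drive 4 (remaining 6 GB)
d6 (17 GB) → drive 5 (remaining 15 GB)
d7 (21 GB) → drive 6 (remaining 11 GB)
d8 (16 GB) → drive 3 (remaining 0 GB)
d9 (6 GB) → drive 2 (remaining 2 GB)
d10 (21 GB) → drive 7 (remaining 11 GB)
d11 (31 GB) → drive 8 (remaining 1 GB)
d12 (9 GB) → drive 5 (remaining 6 GB)
d13 (9 GB) → drive 6 (remaining 2 GB)
d14 (29 GB) → drive 9 (remaining 3 GB)
d15 (30 GB) → drive 10 (remaining 2 GB)
d16 (25 GB) → drive 11 (remaining 7 GB)
d17 (3 GB) → drive 1 (remaining 0 GB)
11 drives × 32 GB = 352 GB; used 312 GB; unused 40 GB.

40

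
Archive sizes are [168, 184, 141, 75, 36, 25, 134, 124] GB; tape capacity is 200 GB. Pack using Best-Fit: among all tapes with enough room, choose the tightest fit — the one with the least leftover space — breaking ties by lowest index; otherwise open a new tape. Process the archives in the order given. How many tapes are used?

tape 1: place 168 GB, 32 GB left
tape 2: place 184 GB, 16 GB left
tape 3: place 141 GB, 59 GB left
tape 4: place 75 GB, 125 GB left
tape 3: place 36 GB, 23 GB left
tape 1: place 25 GB, 7 GB left
tape 5: place 134 GB, 66 GB left
tape 4: place 124 GB, 1 GB left
Final tapes: [168,25] [184] [141,36] [75,124] [134].

5 tapes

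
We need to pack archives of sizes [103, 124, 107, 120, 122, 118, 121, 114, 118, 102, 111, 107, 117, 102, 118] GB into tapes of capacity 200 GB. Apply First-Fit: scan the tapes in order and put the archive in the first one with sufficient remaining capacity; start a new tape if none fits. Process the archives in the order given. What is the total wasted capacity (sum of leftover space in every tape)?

1296

tape 1: place 103 GB, 97 GB left
tape 2: place 124 GB, 76 GB left
tape 3: place 107 GB, 93 GB left
tape 4: place 120 GB, 80 GB left
tape 5: place 122 GB, 78 GB left
tape 6: place 118 GB, 82 GB left
tape 7: place 121 GB, 79 GB left
tape 8: place 114 GB, 86 GB left
tape 9: place 118 GB, 82 GB left
tape 10: place 102 GB, 98 GB left
tape 11: place 111 GB, 89 GB left
tape 12: place 107 GB, 93 GB left
tape 13: place 117 GB, 83 GB left
tape 14: place 102 GB, 98 GB left
tape 15: place 118 GB, 82 GB left
15 tapes × 200 GB = 3000 GB; used 1704 GB; unused 1296 GB.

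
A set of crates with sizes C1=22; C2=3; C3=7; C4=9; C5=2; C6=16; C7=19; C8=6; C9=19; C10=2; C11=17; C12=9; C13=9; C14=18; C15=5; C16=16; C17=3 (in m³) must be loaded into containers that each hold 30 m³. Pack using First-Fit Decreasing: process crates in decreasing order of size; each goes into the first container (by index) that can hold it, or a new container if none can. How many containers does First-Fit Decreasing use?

Sorted descending: 22, 19, 19, 18, 17, 16, 16, 9, 9, 9, 7, 6, 5, 3, 3, 2, 2.
22 m³ → container 1 (remaining 8 m³)
19 m³ → container 2 (remaining 11 m³)
19 m³ → container 3 (remaining 11 m³)
18 m³ → container 4 (remaining 12 m³)
17 m³ → container 5 (remaining 13 m³)
16 m³ → container 6 (remaining 14 m³)
16 m³ → container 7 (remaining 14 m³)
9 m³ → container 2 (remaining 2 m³)
9 m³ → container 3 (remaining 2 m³)
9 m³ → container 4 (remaining 3 m³)
7 m³ → container 1 (remaining 1 m³)
6 m³ → container 5 (remaining 7 m³)
5 m³ → container 5 (remaining 2 m³)
3 m³ → container 4 (remaining 0 m³)
3 m³ → container 6 (remaining 11 m³)
2 m³ → container 2 (remaining 0 m³)
2 m³ → container 3 (remaining 0 m³)

7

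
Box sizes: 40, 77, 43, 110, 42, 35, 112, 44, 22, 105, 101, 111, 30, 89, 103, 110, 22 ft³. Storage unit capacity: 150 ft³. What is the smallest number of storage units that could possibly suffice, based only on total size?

8

Total size = 40 + 77 + 43 + 110 + 42 + 35 + 112 + 44 + 22 + 105 + 101 + 111 + 30 + 89 + 103 + 110 + 22 = 1196 ft³.
⌈1196 / 150⌉ = 8.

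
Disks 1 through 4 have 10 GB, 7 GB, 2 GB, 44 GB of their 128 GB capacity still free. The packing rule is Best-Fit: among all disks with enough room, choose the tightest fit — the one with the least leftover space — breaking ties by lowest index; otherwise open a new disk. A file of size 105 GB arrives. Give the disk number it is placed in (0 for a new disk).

0

No disk has ≥ 105 GB free, so a new disk is opened.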